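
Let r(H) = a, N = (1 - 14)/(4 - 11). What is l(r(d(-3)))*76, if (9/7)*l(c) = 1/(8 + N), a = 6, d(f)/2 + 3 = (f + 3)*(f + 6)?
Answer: 3724/621 ≈ 5.9968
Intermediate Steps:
N = 13/7 (N = -13/(-7) = -13*(-⅐) = 13/7 ≈ 1.8571)
d(f) = -6 + 2*(3 + f)*(6 + f) (d(f) = -6 + 2*((f + 3)*(f + 6)) = -6 + 2*((3 + f)*(6 + f)) = -6 + 2*(3 + f)*(6 + f))
r(H) = 6
l(c) = 49/621 (l(c) = 7/(9*(8 + 13/7)) = 7/(9*(69/7)) = (7/9)*(7/69) = 49/621)
l(r(d(-3)))*76 = (49/621)*76 = 3724/621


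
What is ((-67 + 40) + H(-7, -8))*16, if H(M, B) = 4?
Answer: -368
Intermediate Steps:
((-67 + 40) + H(-7, -8))*16 = ((-67 + 40) + 4)*16 = (-27 + 4)*16 = -23*16 = -368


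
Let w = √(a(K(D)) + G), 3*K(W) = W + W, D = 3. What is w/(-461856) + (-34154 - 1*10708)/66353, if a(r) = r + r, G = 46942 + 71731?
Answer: -44862/66353 - √118677/461856 ≈ -0.67686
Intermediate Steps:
G = 118673
K(W) = 2*W/3 (K(W) = (W + W)/3 = (2*W)/3 = 2*W/3)
a(r) = 2*r
w = √118677 (w = √(2*((⅔)*3) + 118673) = √(2*2 + 118673) = √(4 + 118673) = √118677 ≈ 344.50)
w/(-461856) + (-34154 - 1*10708)/66353 = √118677/(-461856) + (-34154 - 1*10708)/66353 = √118677*(-1/461856) + (-34154 - 10708)*(1/66353) = -√118677/461856 - 44862*1/66353 = -√118677/461856 - 44862/66353 = -44862/66353 - √118677/461856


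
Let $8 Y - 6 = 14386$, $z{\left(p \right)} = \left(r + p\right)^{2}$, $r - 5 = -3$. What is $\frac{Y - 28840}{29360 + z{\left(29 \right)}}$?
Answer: $- \frac{27041}{30321} \approx -0.89182$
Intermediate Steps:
$r = 2$ ($r = 5 - 3 = 2$)
$z{\left(p \right)} = \left(2 + p\right)^{2}$
$Y = 1799$ ($Y = \frac{3}{4} + \frac{1}{8} \cdot 14386 = \frac{3}{4} + \frac{7193}{4} = 1799$)
$\frac{Y - 28840}{29360 + z{\left(29 \right)}} = \frac{1799 - 28840}{29360 + \left(2 + 29\right)^{2}} = - \frac{27041}{29360 + 31^{2}} = - \frac{27041}{29360 + 961} = - \frac{27041}{30321}$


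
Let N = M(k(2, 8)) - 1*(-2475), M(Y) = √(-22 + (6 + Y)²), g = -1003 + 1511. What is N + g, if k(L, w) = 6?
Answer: 2983 + √122 ≈ 2994.0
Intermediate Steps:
g = 508
N = 2475 + √122 (N = √(-22 + (6 + 6)²) - 1*(-2475) = √(-22 + 12²) + 2475 = √(-22 + 144) + 2475 = √122 + 2475 = 2475 + √122 ≈ 2486.0)
N + g = (2475 + √122) + 508 = 2983 + √122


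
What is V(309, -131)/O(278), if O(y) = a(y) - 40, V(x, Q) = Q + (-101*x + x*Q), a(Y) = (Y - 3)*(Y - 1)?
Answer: -71819/76135 ≈ -0.94331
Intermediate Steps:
a(Y) = (-1 + Y)*(-3 + Y) (a(Y) = (-3 + Y)*(-1 + Y) = (-1 + Y)*(-3 + Y))
V(x, Q) = Q - 101*x + Q*x (V(x, Q) = Q + (-101*x + Q*x) = Q - 101*x + Q*x)
O(y) = -37 + y**2 - 4*y (O(y) = (3 + y**2 - 4*y) - 40 = -37 + y**2 - 4*y)
V(309, -131)/O(278) = (-131 - 101*309 - 131*309)/(-37 + 278**2 - 4*278) = (-131 - 31209 - 40479)/(-37 + 77284 - 1112) = -71819/76135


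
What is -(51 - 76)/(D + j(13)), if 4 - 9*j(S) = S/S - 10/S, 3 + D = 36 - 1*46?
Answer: -2925/1472 ≈ -1.9871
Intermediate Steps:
D = -13 (D = -3 + (36 - 1*46) = -3 + (36 - 46) = -3 - 10 = -13)
j(S) = 1/3 + 10/(9*S) (j(S) = 4/9 - (S/S - 10/S)/9 = 4/9 - (1 - 10/S)/9 = 4/9 + (-1/9 + 10/(9*S)) = 1/3 + 10/(9*S))
-(51 - 76)/(D + j(13)) = -(51 - 76)/(-13 + (1/9)*(10 + 3*13)/13) = -(-25)/(-13 + (1/9)*(1/13)*(10 + 39)) = -(-25)/(-13 + (1/9)*(1/13)*49) = -(-25)/(-13 + 49/117) = -(-25)/(-1472/117) = -(-25)*(-117)/1472 = -1*2925/1472 = -2925/1472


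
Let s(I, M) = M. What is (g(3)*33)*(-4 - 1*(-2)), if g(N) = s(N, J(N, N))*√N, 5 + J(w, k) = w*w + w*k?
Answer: -858*√3 ≈ -1486.1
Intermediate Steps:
J(w, k) = -5 + w² + k*w (J(w, k) = -5 + (w*w + w*k) = -5 + (w² + k*w) = -5 + w² + k*w)
g(N) = √N*(-5 + 2*N²) (g(N) = (-5 + N² + N*N)*√N = (-5 + N² + N²)*√N = (-5 + 2*N²)*√N = √N*(-5 + 2*N²))
(g(3)*33)*(-4 - 1*(-2)) = ((√3*(-5 + 2*3²))*33)*(-4 - 1*(-2)) = ((√3*(-5 + 2*9))*33)*(-4 + 2) = ((√3*(-5 + 18))*33)*(-2) = ((√3*13)*33)*(-2) = ((13*√3)*33)*(-2) = (429*√3)*(-2) = -858*√3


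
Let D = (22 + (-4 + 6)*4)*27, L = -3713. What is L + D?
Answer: -2903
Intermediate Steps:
D = 810 (D = (22 + 2*4)*27 = (22 + 8)*27 = 30*27 = 810)
L + D = -3713 + 810 = -2903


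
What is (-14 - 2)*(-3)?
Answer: 48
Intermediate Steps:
(-14 - 2)*(-3) = -16*(-3) = 48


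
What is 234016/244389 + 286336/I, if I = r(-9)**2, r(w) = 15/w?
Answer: 629802168736/6109725 ≈ 1.0308e+5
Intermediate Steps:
I = 25/9 (I = (15/(-9))**2 = (15*(-1/9))**2 = (-5/3)**2 = 25/9 ≈ 2.7778)
234016/244389 + 286336/I = 234016/244389 + 286336/(25/9) = 234016*(1/244389) + 286336*(9/25) = 234016/244389 + 2577024/25 = 629802168736/6109725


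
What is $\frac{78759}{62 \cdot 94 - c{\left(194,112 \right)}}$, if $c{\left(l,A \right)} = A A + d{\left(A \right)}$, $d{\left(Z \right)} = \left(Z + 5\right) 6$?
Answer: $- \frac{78759}{7418} \approx -10.617$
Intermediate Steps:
$d{\left(Z \right)} = 30 + 6 Z$ ($d{\left(Z \right)} = \left(5 + Z\right) 6 = 30 + 6 Z$)
$c{\left(l,A \right)} = 30 + A^{2} + 6 A$ ($c{\left(l,A \right)} = A A + \left(30 + 6 A\right) = A^{2} + \left(30 + 6 A\right) = 30 + A^{2} + 6 A$)
$\frac{78759}{62 \cdot 94 - c{\left(194,112 \right)}} = \frac{78759}{62 \cdot 94 - \left(30 + 112^{2} + 6 \cdot 112\right)} = \frac{78759}{5828 - \left(30 + 12544 + 672\right)} = \frac{78759}{5828 - 13246} = \frac{78759}{-7418} = 78759 \left(- \frac{1}{7418}\right) = - \frac{78759}{7418}$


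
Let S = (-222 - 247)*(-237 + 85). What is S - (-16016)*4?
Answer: 135352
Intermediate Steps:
S = 71288 (S = -469*(-152) = 71288)
S - (-16016)*4 = 71288 - (-16016)*4 = 71288 - 208*(-308) = 71288 + 64064 = 135352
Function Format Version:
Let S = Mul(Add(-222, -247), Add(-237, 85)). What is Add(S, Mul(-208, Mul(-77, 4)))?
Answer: 135352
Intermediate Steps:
S = 71288 (S = Mul(-469, -152) = 71288)
Add(S, Mul(-208, Mul(-77, 4))) = Add(71288, Mul(-208, Mul(-77, 4))) = Add(71288, Mul(-208, -308)) = Add(71288, 64064) = 135352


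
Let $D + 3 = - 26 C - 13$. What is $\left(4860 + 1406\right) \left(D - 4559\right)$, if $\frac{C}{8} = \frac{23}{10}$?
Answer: $- \frac{158323022}{5} \approx -3.1665 \cdot 10^{7}$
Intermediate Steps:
$C = \frac{92}{5}$ ($C = 8 \cdot \frac{23}{10} = \frac{92}{5} \approx 18.4$)
$D = - \frac{2472}{5}$ ($D = -3 - \frac{2457}{5} = - \frac{2472}{5} \approx -494.4$)
$\left(4860 + 1406\right) \left(D - 4559\right) = \left(4860 + 1406\right) \left(- \frac{2472}{5} - 4559\right) = 6266 \left(- \frac{25267}{5}\right) = - \frac{158323022}{5}$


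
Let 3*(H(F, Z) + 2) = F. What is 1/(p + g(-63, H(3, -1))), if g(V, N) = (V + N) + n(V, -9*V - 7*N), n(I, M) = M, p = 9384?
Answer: 1/9894 ≈ 0.00010107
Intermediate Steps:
H(F, Z) = -2 + F/3
g(V, N) = -8*V - 6*N (g(V, N) = (V + N) + (-9*V - 7*N) = (N + V) + (-9*V - 7*N) = -8*V - 6*N)
1/(p + g(-63, H(3, -1))) = 1/(9384 + (-8*(-63) - 6*(-2 + (1/3)*3))) = 1/(9384 + (504 - 6*(-2 + 1))) = 1/(9384 + (504 - 6*(-1))) = 1/(9384 + (504 + 6)) = 1/(9384 + 510) = 1/9894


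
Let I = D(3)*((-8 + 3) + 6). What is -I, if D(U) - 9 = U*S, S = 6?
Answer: -27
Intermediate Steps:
D(U) = 9 + 6*U (D(U) = 9 + U*6 = 9 + 6*U)
I = 27 (I = (9 + 6*3)*((-8 + 3) + 6) = (9 + 18)*(-5 + 6) = 27*1 = 27)
-I = -1*27 = -27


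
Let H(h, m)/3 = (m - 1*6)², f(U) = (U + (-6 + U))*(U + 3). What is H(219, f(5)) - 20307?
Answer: -18279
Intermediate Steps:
f(U) = (-6 + 2*U)*(3 + U)
H(h, m) = 3*(-6 + m)² (H(h, m) = 3*(m - 1*6)² = 3*(m - 6)² = 3*(-6 + m)²)
H(219, f(5)) - 20307 = 3*(-6 + (-18 + 2*5²))² - 20307 = 3*(-6 + (-18 + 2*25))² - 20307 = 3*(-6 + (-18 + 50))² - 20307 = 3*(-6 + 32)² - 20307 = 3*26² - 20307 = 3*676 - 20307 = 2028 - 20307 = -18279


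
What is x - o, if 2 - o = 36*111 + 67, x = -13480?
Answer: -9419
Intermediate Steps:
o = -4061 (o = 2 - (36*111 + 67) = 2 - (3996 + 67) = 2 - 1*4063 = 2 - 4063 = -4061)
x - o = -13480 - 1*(-4061) = -13480 + 4061 = -9419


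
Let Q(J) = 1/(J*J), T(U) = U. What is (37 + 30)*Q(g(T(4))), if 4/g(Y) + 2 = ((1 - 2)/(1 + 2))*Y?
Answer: 1675/36 ≈ 46.528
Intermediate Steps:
g(Y) = 4/(-2 - Y/3) (g(Y) = 4/(-2 + ((1 - 2)/(1 + 2))*Y) = 4/(-2 + (-1/3)*Y) = 4/(-2 + (-1*⅓)*Y) = 4/(-2 - Y/3))
Q(J) = J⁻²
(37 + 30)*Q(g(T(4))) = (37 + 30)/(-12/(6 + 4))² = 67/(-12/10)² = 67/(-12*⅒)² = 67/(-6/5)² = 67*(25/36) = 1675/36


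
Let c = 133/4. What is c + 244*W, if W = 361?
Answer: 352469/4 ≈ 88117.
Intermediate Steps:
c = 133/4 (c = 133*(¼) = 133/4 ≈ 33.250)
c + 244*W = 133/4 + 244*361 = 133/4 + 88084 = 352469/4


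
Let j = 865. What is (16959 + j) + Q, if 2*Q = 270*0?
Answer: 17824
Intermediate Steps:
Q = 0 (Q = (270*0)/2 = (½)*0 = 0)
(16959 + j) + Q = (16959 + 865) + 0 = 17824 + 0 = 17824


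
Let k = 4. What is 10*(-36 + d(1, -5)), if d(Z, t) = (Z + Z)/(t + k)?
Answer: -380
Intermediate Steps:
d(Z, t) = 2*Z/(4 + t) (d(Z, t) = (Z + Z)/(t + 4) = (2*Z)/(4 + t) = 2*Z/(4 + t))
10*(-36 + d(1, -5)) = 10*(-36 + 2*1/(4 - 5)) = 10*(-36 + 2*1/(-1)) = 10*(-36 + 2*1*(-1)) = 10*(-36 - 2) = 10*(-38) = -380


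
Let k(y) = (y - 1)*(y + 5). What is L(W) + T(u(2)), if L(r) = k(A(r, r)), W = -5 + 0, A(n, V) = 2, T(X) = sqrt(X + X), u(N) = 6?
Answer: 7 + 2*sqrt(3) ≈ 10.464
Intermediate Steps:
T(X) = sqrt(2)*sqrt(X) (T(X) = sqrt(2*X) = sqrt(2)*sqrt(X))
k(y) = (-1 + y)*(5 + y)
W = -5
L(r) = 7 (L(r) = -5 + 2**2 + 4*2 = -5 + 4 + 8 = 7)
L(W) + T(u(2)) = 7 + sqrt(2)*sqrt(6) = 7 + 2*sqrt(3)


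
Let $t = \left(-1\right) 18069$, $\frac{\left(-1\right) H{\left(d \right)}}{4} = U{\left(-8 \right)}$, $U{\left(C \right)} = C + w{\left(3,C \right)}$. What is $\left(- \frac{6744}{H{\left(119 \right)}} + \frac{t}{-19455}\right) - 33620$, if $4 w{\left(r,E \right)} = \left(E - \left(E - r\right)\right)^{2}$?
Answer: $- \frac{5058187411}{149155} \approx -33912.0$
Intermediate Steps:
$w{\left(r,E \right)} = \frac{r^{2}}{4}$ ($w{\left(r,E \right)} = \frac{\left(E - \left(E - r\right)\right)^{2}}{4} = \frac{r^{2}}{4}$)
$U{\left(C \right)} = \frac{9}{4} + C$ ($U{\left(C \right)} = C + \frac{3^{2}}{4} = C + \frac{1}{4} \cdot 9 = C + \frac{9}{4} = \frac{9}{4} + C$)
$H{\left(d \right)} = 23$ ($H{\left(d \right)} = - 4 \left(\frac{9}{4} - 8\right) = \left(-4\right) \left(- \frac{23}{4}\right) = 23$)
$t = -18069$
$\left(- \frac{6744}{H{\left(119 \right)}} + \frac{t}{-19455}\right) - 33620 = \left(- \frac{6744}{23} - \frac{18069}{-19455}\right) - 33620 = \left(\left(-6744\right) \frac{1}{23} - - \frac{6023}{6485}\right) - 33620 = \left(- \frac{6744}{23} + \frac{6023}{6485}\right) - 33620 = - \frac{43596311}{149155} - 33620 = - \frac{5058187411}{149155}$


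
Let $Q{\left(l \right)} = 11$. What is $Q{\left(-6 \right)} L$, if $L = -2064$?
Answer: $-22704$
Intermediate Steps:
$Q{\left(-6 \right)} L = 11 \left(-2064\right) = -22704$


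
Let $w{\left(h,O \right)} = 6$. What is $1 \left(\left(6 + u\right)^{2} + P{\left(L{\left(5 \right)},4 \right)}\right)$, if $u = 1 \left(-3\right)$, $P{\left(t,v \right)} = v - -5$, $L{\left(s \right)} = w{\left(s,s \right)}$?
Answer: $18$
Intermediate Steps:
$L{\left(s \right)} = 6$
$P{\left(t,v \right)} = 5 + v$ ($P{\left(t,v \right)} = v + 5 = 5 + v$)
$u = -3$
$1 \left(\left(6 + u\right)^{2} + P{\left(L{\left(5 \right)},4 \right)}\right) = 1 \left(\left(6 - 3\right)^{2} + \left(5 + 4\right)\right) = 1 \left(3^{2} + 9\right) = 1 \left(9 + 9\right) = 1 \cdot 18 = 18$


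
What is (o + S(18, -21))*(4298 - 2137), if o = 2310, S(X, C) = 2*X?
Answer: 5069706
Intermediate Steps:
(o + S(18, -21))*(4298 - 2137) = (2310 + 2*18)*(4298 - 2137) = (2310 + 36)*2161 = 2346*2161 = 5069706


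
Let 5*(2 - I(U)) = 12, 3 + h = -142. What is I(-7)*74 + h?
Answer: -873/5 ≈ -174.60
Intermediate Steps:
h = -145 (h = -3 - 142 = -145)
I(U) = -2/5 (I(U) = 2 - 1/5*12 = 2 - 12/5 = -2/5)
I(-7)*74 + h = -2/5*74 - 145 = -148/5 - 145 = -873/5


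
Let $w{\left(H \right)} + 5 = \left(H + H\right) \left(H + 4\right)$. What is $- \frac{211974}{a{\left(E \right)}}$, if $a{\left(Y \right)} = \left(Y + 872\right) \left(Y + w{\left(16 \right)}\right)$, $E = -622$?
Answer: $- \frac{105987}{1625} \approx -65.223$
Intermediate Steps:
$w{\left(H \right)} = -5 + 2 H \left(4 + H\right)$ ($w{\left(H \right)} = -5 + \left(H + H\right) \left(H + 4\right) = -5 + 2 H \left(4 + H\right)$)
$a{\left(Y \right)} = \left(635 + Y\right) \left(872 + Y\right)$ ($a{\left(Y \right)} = \left(Y + 872\right) \left(Y + \left(-5 + 2 \cdot 16^{2} + 8 \cdot 16\right)\right) = \left(872 + Y\right) \left(Y + \left(-5 + 2 \cdot 256 + 128\right)\right) = \left(872 + Y\right) \left(Y + \left(-5 + 512 + 128\right)\right) = \left(872 + Y\right) \left(Y + 635\right) = \left(872 + Y\right) \left(635 + Y\right) = \left(635 + Y\right) \left(872 + Y\right)$)
$- \frac{211974}{a{\left(E \right)}} = - \frac{211974}{553720 + \left(-622\right)^{2} + 1507 \left(-622\right)} = - \frac{211974}{553720 + 386884 - 937354} = - \frac{211974}{3250} = \left(-211974\right) \frac{1}{3250} = - \frac{105987}{1625}$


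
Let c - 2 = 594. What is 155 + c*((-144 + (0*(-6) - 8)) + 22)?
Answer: -77325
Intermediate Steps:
c = 596 (c = 2 + 594 = 596)
155 + c*((-144 + (0*(-6) - 8)) + 22) = 155 + 596*((-144 + (0*(-6) - 8)) + 22) = 155 + 596*((-144 + (0 - 8)) + 22) = 155 + 596*((-144 - 8) + 22) = 155 + 596*(-152 + 22) = 155 + 596*(-130) = 155 - 77480 = -77325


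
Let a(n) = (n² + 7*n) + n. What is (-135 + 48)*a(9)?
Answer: -13311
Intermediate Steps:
a(n) = n² + 8*n
(-135 + 48)*a(9) = (-135 + 48)*(9*(8 + 9)) = -783*17 = -87*153 = -13311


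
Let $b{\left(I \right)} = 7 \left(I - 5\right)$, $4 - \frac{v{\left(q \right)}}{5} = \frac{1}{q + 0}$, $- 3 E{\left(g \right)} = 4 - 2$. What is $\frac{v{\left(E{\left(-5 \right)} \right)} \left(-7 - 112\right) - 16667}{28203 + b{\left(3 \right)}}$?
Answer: $- \frac{5697}{8054} \approx -0.70735$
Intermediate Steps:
$E{\left(g \right)} = - \frac{2}{3}$ ($E{\left(g \right)} = - \frac{4 - 2}{3} = \left(- \frac{1}{3}\right) 2 = - \frac{2}{3}$)
$v{\left(q \right)} = 20 - \frac{5}{q}$ ($v{\left(q \right)} = 20 - \frac{5}{q + 0} = 20 - \frac{5}{q}$)
$b{\left(I \right)} = -35 + 7 I$ ($b{\left(I \right)} = 7 \left(-5 + I\right) = -35 + 7 I$)
$\frac{v{\left(E{\left(-5 \right)} \right)} \left(-7 - 112\right) - 16667}{28203 + b{\left(3 \right)}} = \frac{\left(20 - \frac{5}{- \frac{2}{3}}\right) \left(-7 - 112\right) - 16667}{28203 + \left(-35 + 7 \cdot 3\right)} = \frac{\left(20 - - \frac{15}{2}\right) \left(-119\right) - 16667}{28203 + \left(-35 + 21\right)} = \frac{\left(20 + \frac{15}{2}\right) \left(-119\right) - 16667}{28203 - 14} = \frac{\frac{55}{2} \left(-119\right) - 16667}{28189} = \left(- \frac{6545}{2} - 16667\right) \frac{1}{28189} = \left(- \frac{39879}{2}\right) \frac{1}{28189} = - \frac{5697}{8054}$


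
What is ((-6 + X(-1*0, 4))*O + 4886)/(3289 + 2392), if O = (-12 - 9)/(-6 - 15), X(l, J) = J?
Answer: 4884/5681 ≈ 0.85971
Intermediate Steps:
O = 1 (O = -21/(-21) = -21*(-1/21) = 1)
((-6 + X(-1*0, 4))*O + 4886)/(3289 + 2392) = ((-6 + 4)*1 + 4886)/(3289 + 2392) = (-2*1 + 4886)/5681 = (-2 + 4886)*(1/5681) = 4884*(1/5681) = 4884/5681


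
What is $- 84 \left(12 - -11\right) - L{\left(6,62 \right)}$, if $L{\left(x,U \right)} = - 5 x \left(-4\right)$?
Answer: $-2052$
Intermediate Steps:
$L{\left(x,U \right)} = 20 x$
$- 84 \left(12 - -11\right) - L{\left(6,62 \right)} = - 84 \left(12 - -11\right) - 20 \cdot 6 = - 84 \left(12 + 11\right) - 120 = \left(-84\right) 23 - 120 = -1932 - 120 = -2052$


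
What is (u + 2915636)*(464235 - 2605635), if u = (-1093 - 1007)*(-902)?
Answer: -10299782810400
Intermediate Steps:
u = 1894200 (u = -2100*(-902) = 1894200)
(u + 2915636)*(464235 - 2605635) = (1894200 + 2915636)*(464235 - 2605635) = 4809836*(-2141400) = -10299782810400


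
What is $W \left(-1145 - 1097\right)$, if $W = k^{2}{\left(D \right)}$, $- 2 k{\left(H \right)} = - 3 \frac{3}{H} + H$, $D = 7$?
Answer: $- \frac{896800}{49} \approx -18302.0$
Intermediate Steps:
$k{\left(H \right)} = - \frac{H}{2} + \frac{9}{2 H}$ ($k{\left(H \right)} = - \frac{- 3 \frac{3}{H} + H}{2} = - \frac{- \frac{9}{H} + H}{2} = - \frac{H - \frac{9}{H}}{2} = - \frac{H}{2} + \frac{9}{2 H}$)
$W = \frac{400}{49}$ ($W = \left(\frac{9 - 7^{2}}{2 \cdot 7}\right)^{2} = \left(\frac{1}{2} \cdot \frac{1}{7} \left(9 - 49\right)\right)^{2} = \left(\frac{1}{2} \cdot \frac{1}{7} \left(-40\right)\right)^{2} = \left(- \frac{20}{7}\right)^{2} = \frac{400}{49} \approx 8.1633$)
$W \left(-1145 - 1097\right) = \frac{400 \left(-1145 - 1097\right)}{49} = \frac{400}{49} \left(-2242\right) = - \frac{896800}{49}$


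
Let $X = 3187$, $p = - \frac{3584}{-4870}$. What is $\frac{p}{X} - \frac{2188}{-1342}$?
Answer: $\frac{8491019862}{5207191495} \approx 1.6306$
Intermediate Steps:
$p = \frac{1792}{2435}$ ($p = \left(-3584\right) \left(- \frac{1}{4870}\right) = \frac{1792}{2435} \approx 0.73593$)
$\frac{p}{X} - \frac{2188}{-1342} = \frac{1792}{2435 \cdot 3187} - \frac{2188}{-1342} = \frac{1792}{2435} \cdot \frac{1}{3187} - - \frac{1094}{671} = \frac{1792}{7760345} + \frac{1094}{671} = \frac{8491019862}{5207191495}$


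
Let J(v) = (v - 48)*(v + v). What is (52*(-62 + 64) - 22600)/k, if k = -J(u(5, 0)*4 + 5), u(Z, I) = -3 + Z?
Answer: -11248/455 ≈ -24.721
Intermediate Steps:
J(v) = 2*v*(-48 + v) (J(v) = (-48 + v)*(2*v) = 2*v*(-48 + v))
k = 910 (k = -2*((-3 + 5)*4 + 5)*(-48 + ((-3 + 5)*4 + 5)) = -2*(2*4 + 5)*(-48 + (2*4 + 5)) = -2*(8 + 5)*(-48 + (8 + 5)) = -2*13*(-48 + 13) = -2*13*(-35) = -1*(-910) = 910)
(52*(-62 + 64) - 22600)/k = (52*(-62 + 64) - 22600)/910 = (52*2 - 22600)*(1/910) = (104 - 22600)*(1/910) = -22496*1/910 = -11248/455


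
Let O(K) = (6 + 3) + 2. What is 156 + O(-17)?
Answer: 167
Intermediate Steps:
O(K) = 11 (O(K) = 9 + 2 = 11)
156 + O(-17) = 156 + 11 = 167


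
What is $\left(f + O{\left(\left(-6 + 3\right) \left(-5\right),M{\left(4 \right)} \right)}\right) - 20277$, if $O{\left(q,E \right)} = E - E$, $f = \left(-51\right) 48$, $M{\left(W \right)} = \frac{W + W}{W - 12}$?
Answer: $-22725$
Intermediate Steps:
$M{\left(W \right)} = \frac{2 W}{-12 + W}$
$f = -2448$
$O{\left(q,E \right)} = 0$
$\left(f + O{\left(\left(-6 + 3\right) \left(-5\right),M{\left(4 \right)} \right)}\right) - 20277 = \left(-2448 + 0\right) - 20277 = -2448 - 20277 = -22725$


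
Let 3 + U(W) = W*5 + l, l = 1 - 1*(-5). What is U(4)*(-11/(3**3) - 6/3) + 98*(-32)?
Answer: -86167/27 ≈ -3191.4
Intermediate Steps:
l = 6 (l = 1 + 5 = 6)
U(W) = 3 + 5*W (U(W) = -3 + (W*5 + 6) = -3 + (5*W + 6) = -3 + (6 + 5*W) = 3 + 5*W)
U(4)*(-11/(3**3) - 6/3) + 98*(-32) = (3 + 5*4)*(-11/(3**3) - 6/3) + 98*(-32) = (3 + 20)*(-11/27 - 6*1/3) - 3136 = 23*(-11*1/27 - 2) - 3136 = 23*(-11/27 - 2) - 3136 = 23*(-65/27) - 3136 = -1495/27 - 3136 = -86167/27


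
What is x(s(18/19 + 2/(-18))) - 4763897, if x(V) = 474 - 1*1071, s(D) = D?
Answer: -4764494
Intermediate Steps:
x(V) = -597 (x(V) = 474 - 1071 = -597)
x(s(18/19 + 2/(-18))) - 4763897 = -597 - 4763897 = -4764494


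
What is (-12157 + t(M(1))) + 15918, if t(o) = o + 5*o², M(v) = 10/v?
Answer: 4271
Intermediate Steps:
(-12157 + t(M(1))) + 15918 = (-12157 + (10/1)*(1 + 5*(10/1))) + 15918 = (-12157 + (10*1)*(1 + 5*(10*1))) + 15918 = (-12157 + 10*(1 + 5*10)) + 15918 = (-12157 + 10*(1 + 50)) + 15918 = (-12157 + 10*51) + 15918 = (-12157 + 510) + 15918 = -11647 + 15918 = 4271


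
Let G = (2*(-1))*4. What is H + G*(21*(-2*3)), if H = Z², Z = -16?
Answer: 1264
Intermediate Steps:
G = -8 (G = -2*4 = -8)
H = 256 (H = (-16)² = 256)
H + G*(21*(-2*3)) = 256 - 168*(-2*3) = 256 - 168*(-6) = 256 - 8*(-126) = 256 + 1008 = 1264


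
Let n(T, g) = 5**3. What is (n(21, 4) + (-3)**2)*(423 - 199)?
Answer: 30016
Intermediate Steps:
n(T, g) = 125
(n(21, 4) + (-3)**2)*(423 - 199) = (125 + (-3)**2)*(423 - 199) = (125 + 9)*224 = 134*224 = 30016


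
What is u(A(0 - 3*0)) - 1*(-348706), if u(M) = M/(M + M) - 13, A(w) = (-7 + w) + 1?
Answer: 697387/2 ≈ 3.4869e+5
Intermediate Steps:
A(w) = -6 + w
u(M) = -25/2 (u(M) = M/((2*M)) - 13 = M*(1/(2*M)) - 13 = ½ - 13 = -25/2)
u(A(0 - 3*0)) - 1*(-348706) = -25/2 - 1*(-348706) = -25/2 + 348706 = 697387/2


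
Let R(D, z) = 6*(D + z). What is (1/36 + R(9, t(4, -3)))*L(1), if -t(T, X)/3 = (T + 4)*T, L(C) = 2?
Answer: -18791/18 ≈ -1043.9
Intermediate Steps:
t(T, X) = -3*T*(4 + T) (t(T, X) = -3*(T + 4)*T = -3*(4 + T)*T = -3*T*(4 + T))
R(D, z) = 6*D + 6*z
(1/36 + R(9, t(4, -3)))*L(1) = (1/36 + (6*9 + 6*(-3*4*(4 + 4))))*2 = (1/36 + (54 + 6*(-3*4*8)))*2 = (1/36 + (54 + 6*(-96)))*2 = (1/36 + (54 - 576))*2 = (1/36 - 522)*2 = -18791/36*2 = -18791/18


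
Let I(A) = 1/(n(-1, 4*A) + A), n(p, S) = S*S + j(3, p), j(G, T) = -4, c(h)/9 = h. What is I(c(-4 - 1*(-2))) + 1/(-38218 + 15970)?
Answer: 8543/57422088 ≈ 0.00014878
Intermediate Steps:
c(h) = 9*h
n(p, S) = -4 + S² (n(p, S) = S*S - 4 = S² - 4 = -4 + S²)
I(A) = 1/(-4 + A + 16*A²) (I(A) = 1/((-4 + (4*A)²) + A) = 1/((-4 + 16*A²) + A) = 1/(-4 + A + 16*A²))
I(c(-4 - 1*(-2))) + 1/(-38218 + 15970) = 1/(-4 + 9*(-4 - 1*(-2)) + 16*(9*(-4 - 1*(-2)))²) + 1/(-38218 + 15970) = 1/(-4 + 9*(-4 + 2) + 16*(9*(-4 + 2))²) + 1/(-22248) = 1/(-4 + 9*(-2) + 16*(9*(-2))²) - 1/22248 = 1/(-4 - 18 + 16*(-18)²) - 1/22248 = 1/(-4 - 18 + 16*324) - 1/22248 = 1/(-4 - 18 + 5184) - 1/22248 = 1/5162 - 1/22248 = 8543/57422088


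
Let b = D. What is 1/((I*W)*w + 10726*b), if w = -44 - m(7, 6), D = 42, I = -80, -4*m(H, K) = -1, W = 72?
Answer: 1/705372 ≈ 1.4177e-6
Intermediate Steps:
m(H, K) = 1/4 (m(H, K) = -1/4*(-1) = 1/4)
w = -177/4 (w = -44 - 1*1/4 = -44 - 1/4 = -177/4 ≈ -44.250)
b = 42
1/((I*W)*w + 10726*b) = 1/(-80*72*(-177/4) + 10726*42) = 1/(-5760*(-177/4) + 450492) = 1/(254880 + 450492) = 1/705372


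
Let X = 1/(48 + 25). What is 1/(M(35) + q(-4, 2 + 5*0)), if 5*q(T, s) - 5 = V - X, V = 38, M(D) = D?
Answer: 365/15913 ≈ 0.022937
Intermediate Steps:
X = 1/73 ≈ 0.013699
q(T, s) = 3138/365 (q(T, s) = 1 + (38 - 1*1/73)/5 = 1 + (38 - 1/73)/5 = 1 + (1/5)*(2773/73) = 1 + 2773/365 = 3138/365)
1/(M(35) + q(-4, 2 + 5*0)) = 1/(35 + 3138/365) = 1/(15913/365) = 365/15913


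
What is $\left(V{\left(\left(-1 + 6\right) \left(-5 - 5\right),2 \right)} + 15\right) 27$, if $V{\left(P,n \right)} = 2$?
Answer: $459$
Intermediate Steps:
$\left(V{\left(\left(-1 + 6\right) \left(-5 - 5\right),2 \right)} + 15\right) 27 = \left(2 + 15\right) 27 = 17 \cdot 27 = 459$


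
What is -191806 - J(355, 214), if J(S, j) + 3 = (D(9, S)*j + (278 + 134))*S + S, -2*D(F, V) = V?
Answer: 13146257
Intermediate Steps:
D(F, V) = -V/2
J(S, j) = -3 + S + S*(412 - S*j/2) (J(S, j) = -3 + (((-S/2)*j + (278 + 134))*S + S) = -3 + ((-S*j/2 + 412)*S + S) = -3 + ((412 - S*j/2)*S + S) = -3 + (S*(412 - S*j/2) + S) = -3 + (S + S*(412 - S*j/2)) = -3 + S + S*(412 - S*j/2))
-191806 - J(355, 214) = -191806 - (-3 + 413*355 - 1/2*214*355**2) = -191806 - (-3 + 146615 - 1/2*214*126025) = -191806 - (-3 + 146615 - 13484675) = -191806 - 1*(-13338063) = -191806 + 13338063 = 13146257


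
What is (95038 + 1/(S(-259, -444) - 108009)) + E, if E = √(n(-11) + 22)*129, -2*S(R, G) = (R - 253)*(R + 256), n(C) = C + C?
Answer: 10337948525/108777 ≈ 95038.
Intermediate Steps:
n(C) = 2*C
S(R, G) = -(-253 + R)*(256 + R)/2 (S(R, G) = -(R - 253)*(R + 256)/2 = -(-253 + R)*(256 + R)/2)
E = 0 (E = √(2*(-11) + 22)*129 = √(-22 + 22)*129 = √0*129 = 0*129 = 0)
(95038 + 1/(S(-259, -444) - 108009)) + E = (95038 + 1/((32384 - 3/2*(-259) - ½*(-259)²) - 108009)) + 0 = (95038 + 1/((32384 + 777/2 - ½*67081) - 108009)) + 0 = (95038 + 1/((32384 + 777/2 - 67081/2) - 108009)) + 0 = (95038 + 1/(-768 - 108009)) + 0 = (95038 + 1/(-108777)) + 0 = (95038 - 1/108777) + 0 = 10337948525/108777 + 0 = 10337948525/108777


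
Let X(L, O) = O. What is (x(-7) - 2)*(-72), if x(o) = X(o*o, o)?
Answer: 648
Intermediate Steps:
x(o) = o
(x(-7) - 2)*(-72) = (-7 - 2)*(-72) = -9*(-72) = 648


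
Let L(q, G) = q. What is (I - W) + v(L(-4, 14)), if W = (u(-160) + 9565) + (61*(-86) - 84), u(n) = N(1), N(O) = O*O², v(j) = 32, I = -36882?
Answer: -41086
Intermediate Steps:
N(O) = O³
u(n) = 1 (u(n) = 1³ = 1)
W = 4236 (W = (1 + 9565) + (61*(-86) - 84) = 9566 + (-5246 - 84) = 9566 - 5330 = 4236)
(I - W) + v(L(-4, 14)) = (-36882 - 1*4236) + 32 = (-36882 - 4236) + 32 = -41118 + 32 = -41086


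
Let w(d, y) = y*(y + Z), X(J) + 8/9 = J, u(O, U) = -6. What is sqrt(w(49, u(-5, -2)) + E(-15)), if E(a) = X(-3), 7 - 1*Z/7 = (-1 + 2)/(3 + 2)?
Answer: I*sqrt(57035)/15 ≈ 15.921*I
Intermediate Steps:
X(J) = -8/9 + J
Z = 238/5 (Z = 49 - 7*(-1 + 2)/(3 + 2) = 49 - 7/5 = 238/5 ≈ 47.600)
E(a) = -35/9 (E(a) = -8/9 - 3 = -35/9)
w(d, y) = y*(238/5 + y) (w(d, y) = y*(y + 238/5) = y*(238/5 + y))
sqrt(w(49, u(-5, -2)) + E(-15)) = sqrt((1/5)*(-6)*(238 + 5*(-6)) - 35/9) = sqrt((1/5)*(-6)*(238 - 30) - 35/9) = sqrt((1/5)*(-6)*208 - 35/9) = sqrt(-1248/5 - 35/9) = sqrt(-11407/45) = I*sqrt(57035)/15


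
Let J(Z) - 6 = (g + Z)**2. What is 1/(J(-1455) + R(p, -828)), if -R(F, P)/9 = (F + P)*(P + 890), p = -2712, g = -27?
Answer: 1/4171650 ≈ 2.3971e-7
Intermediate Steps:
R(F, P) = -9*(890 + P)*(F + P) (R(F, P) = -9*(F + P)*(P + 890) = -9*(F + P)*(890 + P) = -9*(890 + P)*(F + P))
J(Z) = 6 + (-27 + Z)**2
1/(J(-1455) + R(p, -828)) = 1/((6 + (-27 - 1455)**2) + (-8010*(-2712) - 8010*(-828) - 9*(-828)**2 - 9*(-2712)*(-828))) = 1/((6 + (-1482)**2) + (21723120 + 6632280 - 9*685584 - 20209824)) = 1/((6 + 2196324) + (21723120 + 6632280 - 6170256 - 20209824)) = 1/(2196330 + 1975320) = 1/4171650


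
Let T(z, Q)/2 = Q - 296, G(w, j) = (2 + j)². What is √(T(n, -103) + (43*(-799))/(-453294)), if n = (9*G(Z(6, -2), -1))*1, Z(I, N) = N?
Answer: I*√18217092847330/151098 ≈ 28.248*I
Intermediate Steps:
n = 9 (n = (9*(2 - 1)²)*1 = (9*1²)*1 = (9*1)*1 = 9*1 = 9)
T(z, Q) = -592 + 2*Q (T(z, Q) = 2*(Q - 296) = 2*(-296 + Q) = -592 + 2*Q)
√(T(n, -103) + (43*(-799))/(-453294)) = √((-592 + 2*(-103)) + (43*(-799))/(-453294)) = √((-592 - 206) - 34357*(-1/453294)) = √(-798 + 34357/453294) = √(-361694255/453294) = I*√18217092847330/151098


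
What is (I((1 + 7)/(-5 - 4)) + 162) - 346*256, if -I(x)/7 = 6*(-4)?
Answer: -88246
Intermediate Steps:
I(x) = 168 (I(x) = -42*(-4) = -7*(-24) = 168)
(I((1 + 7)/(-5 - 4)) + 162) - 346*256 = (168 + 162) - 346*256 = 330 - 88576 = -88246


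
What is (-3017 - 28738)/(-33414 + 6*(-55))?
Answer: 10585/11248 ≈ 0.94106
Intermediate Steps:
(-3017 - 28738)/(-33414 + 6*(-55)) = -31755/(-33414 - 330) = -31755/(-33744) = -31755*(-1/33744) = 10585/11248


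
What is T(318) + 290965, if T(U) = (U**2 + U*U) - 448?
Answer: 492765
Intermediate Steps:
T(U) = -448 + 2*U**2 (T(U) = (U**2 + U**2) - 448 = 2*U**2 - 448 = -448 + 2*U**2)
T(318) + 290965 = (-448 + 2*318**2) + 290965 = (-448 + 2*101124) + 290965 = (-448 + 202248) + 290965 = 201800 + 290965 = 492765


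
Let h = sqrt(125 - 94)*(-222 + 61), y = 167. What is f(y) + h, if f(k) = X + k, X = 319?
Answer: 486 - 161*sqrt(31) ≈ -410.41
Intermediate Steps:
f(k) = 319 + k
h = -161*sqrt(31) (h = sqrt(31)*(-161) = -161*sqrt(31) ≈ -896.41)
f(y) + h = (319 + 167) - 161*sqrt(31) = 486 - 161*sqrt(31)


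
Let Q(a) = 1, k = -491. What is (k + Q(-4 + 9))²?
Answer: 240100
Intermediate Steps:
(k + Q(-4 + 9))² = (-491 + 1)² = (-490)² = 240100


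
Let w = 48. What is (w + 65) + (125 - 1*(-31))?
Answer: 269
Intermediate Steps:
(w + 65) + (125 - 1*(-31)) = (48 + 65) + (125 - 1*(-31)) = 113 + (125 + 31) = 113 + 156 = 269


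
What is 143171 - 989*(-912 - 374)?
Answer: 1415025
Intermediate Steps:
143171 - 989*(-912 - 374) = 143171 - 989*(-1286) = 143171 - 1*(-1271854) = 143171 + 1271854 = 1415025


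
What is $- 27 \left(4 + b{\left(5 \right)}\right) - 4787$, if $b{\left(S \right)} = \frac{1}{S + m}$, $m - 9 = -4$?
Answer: $- \frac{48977}{10} \approx -4897.7$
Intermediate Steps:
$m = 5$ ($m = 9 - 4 = 5$)
$b{\left(S \right)} = \frac{1}{5 + S}$ ($b{\left(S \right)} = \frac{1}{S + 5} = \frac{1}{5 + S}$)
$- 27 \left(4 + b{\left(5 \right)}\right) - 4787 = - 27 \left(4 + \frac{1}{5 + 5}\right) - 4787 = - 27 \left(4 + \frac{1}{10}\right) - 4787 = \left(-27\right) \frac{41}{10} - 4787 = - \frac{1107}{10} - 4787 = - \frac{48977}{10}$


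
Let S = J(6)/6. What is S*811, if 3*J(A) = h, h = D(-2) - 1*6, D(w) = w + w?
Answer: -4055/9 ≈ -450.56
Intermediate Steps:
D(w) = 2*w
h = -10 (h = 2*(-2) - 1*6 = -4 - 6 = -10)
J(A) = -10/3 (J(A) = (⅓)*(-10) = -10/3)
S = -5/9 (S = -10/3/6 = -10/3*⅙ = -5/9 ≈ -0.55556)
S*811 = -5/9*811 = -4055/9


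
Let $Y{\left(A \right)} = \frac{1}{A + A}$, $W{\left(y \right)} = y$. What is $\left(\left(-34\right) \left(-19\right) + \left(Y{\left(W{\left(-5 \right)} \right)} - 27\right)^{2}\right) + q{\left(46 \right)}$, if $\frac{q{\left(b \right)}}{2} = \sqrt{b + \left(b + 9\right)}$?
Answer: $\frac{138041}{100} + 2 \sqrt{101} \approx 1400.5$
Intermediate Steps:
$Y{\left(A \right)} = \frac{1}{2 A}$
$q{\left(b \right)} = 2 \sqrt{9 + 2 b}$ ($q{\left(b \right)} = 2 \sqrt{b + \left(b + 9\right)} = 2 \sqrt{b + \left(9 + b\right)} = 2 \sqrt{9 + 2 b}$)
$\left(\left(-34\right) \left(-19\right) + \left(Y{\left(W{\left(-5 \right)} \right)} - 27\right)^{2}\right) + q{\left(46 \right)} = \left(\left(-34\right) \left(-19\right) + \left(\frac{1}{2 \left(-5\right)} - 27\right)^{2}\right) + 2 \sqrt{9 + 2 \cdot 46} = \left(646 + \left(\frac{1}{2} \left(- \frac{1}{5}\right) - 27\right)^{2}\right) + 2 \sqrt{9 + 92} = \left(646 + \left(- \frac{1}{10} - 27\right)^{2}\right) + 2 \sqrt{101} = \left(646 + \left(- \frac{271}{10}\right)^{2}\right) + 2 \sqrt{101} = \left(646 + \frac{73441}{100}\right) + 2 \sqrt{101} = \frac{138041}{100} + 2 \sqrt{101}$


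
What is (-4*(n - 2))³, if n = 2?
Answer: 0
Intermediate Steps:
(-4*(n - 2))³ = (-4*(2 - 2))³ = (-4*0)³ = 0³ = 0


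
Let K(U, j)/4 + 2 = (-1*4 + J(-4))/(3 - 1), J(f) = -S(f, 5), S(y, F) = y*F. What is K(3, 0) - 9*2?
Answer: 6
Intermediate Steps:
S(y, F) = F*y
J(f) = -5*f
K(U, j) = 24 (K(U, j) = -8 + 4*((-1*4 - 5*(-4))/(3 - 1)) = -8 + 4*((-4 + 20)/2) = -8 + 4*(16*(1/2)) = -8 + 4*8 = -8 + 32 = 24)
K(3, 0) - 9*2 = 24 - 9*2 = 24 - 18 = 6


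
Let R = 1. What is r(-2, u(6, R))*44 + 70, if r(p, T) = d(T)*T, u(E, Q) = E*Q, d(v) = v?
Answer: 1654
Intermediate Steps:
r(p, T) = T² (r(p, T) = T*T = T²)
r(-2, u(6, R))*44 + 70 = (6*1)²*44 + 70 = 6²*44 + 70 = 36*44 + 70 = 1584 + 70 = 1654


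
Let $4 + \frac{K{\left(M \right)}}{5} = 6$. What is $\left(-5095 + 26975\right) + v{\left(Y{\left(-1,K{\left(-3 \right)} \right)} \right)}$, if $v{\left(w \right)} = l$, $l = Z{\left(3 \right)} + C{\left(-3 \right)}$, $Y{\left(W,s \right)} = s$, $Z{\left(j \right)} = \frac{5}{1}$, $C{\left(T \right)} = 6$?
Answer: $21891$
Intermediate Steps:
$K{\left(M \right)} = 10$ ($K{\left(M \right)} = -20 + 5 \cdot 6 = -20 + 30 = 10$)
$Z{\left(j \right)} = 5$ ($Z{\left(j \right)} = 5 \cdot 1 = 5$)
$l = 11$ ($l = 5 + 6 = 11$)
$v{\left(w \right)} = 11$
$\left(-5095 + 26975\right) + v{\left(Y{\left(-1,K{\left(-3 \right)} \right)} \right)} = \left(-5095 + 26975\right) + 11 = 21880 + 11 = 21891$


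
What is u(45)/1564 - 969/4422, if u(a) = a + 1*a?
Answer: -46564/288167 ≈ -0.16159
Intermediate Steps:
u(a) = 2*a (u(a) = a + a = 2*a)
u(45)/1564 - 969/4422 = (2*45)/1564 - 969/4422 = 90*(1/1564) - 969*1/4422 = 45/782 - 323/1474 = -46564/288167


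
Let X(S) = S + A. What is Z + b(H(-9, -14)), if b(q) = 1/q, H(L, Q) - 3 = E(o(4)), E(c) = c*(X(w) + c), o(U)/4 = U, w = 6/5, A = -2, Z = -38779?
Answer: -47736944/1231 ≈ -38779.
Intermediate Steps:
w = 6/5 (w = 6*(⅕) = 6/5 ≈ 1.2000)
o(U) = 4*U
X(S) = -2 + S (X(S) = S - 2 = -2 + S)
E(c) = c*(-⅘ + c) (E(c) = c*((-2 + 6/5) + c) = c*(-⅘ + c))
H(L, Q) = 1231/5 (H(L, Q) = 3 + (4*4)*(-4 + 5*(4*4))/5 = 3 + (⅕)*16*(-4 + 5*16) = 3 + (⅕)*16*(-4 + 80) = 3 + (⅕)*16*76 = 3 + 1216/5 = 1231/5)
Z + b(H(-9, -14)) = -38779 + 1/(1231/5) = -38779 + 5/1231 = -47736944/1231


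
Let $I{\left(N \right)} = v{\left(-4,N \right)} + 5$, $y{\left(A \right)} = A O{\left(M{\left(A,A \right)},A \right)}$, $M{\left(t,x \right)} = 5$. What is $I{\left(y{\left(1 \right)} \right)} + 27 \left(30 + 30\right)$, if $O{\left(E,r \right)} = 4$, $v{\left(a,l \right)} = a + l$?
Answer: $1625$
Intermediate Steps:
$y{\left(A \right)} = 4 A$ ($y{\left(A \right)} = A 4 = 4 A$)
$I{\left(N \right)} = 1 + N$ ($I{\left(N \right)} = \left(-4 + N\right) + 5 = 1 + N$)
$I{\left(y{\left(1 \right)} \right)} + 27 \left(30 + 30\right) = \left(1 + 4 \cdot 1\right) + 27 \left(30 + 30\right) = \left(1 + 4\right) + 27 \cdot 60 = 5 + 1620 = 1625$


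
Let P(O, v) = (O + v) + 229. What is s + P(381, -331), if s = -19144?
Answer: -18865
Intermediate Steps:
P(O, v) = 229 + O + v
s + P(381, -331) = -19144 + (229 + 381 - 331) = -19144 + 279 = -18865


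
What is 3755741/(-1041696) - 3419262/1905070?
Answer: -5358390527611/992251899360 ≈ -5.4002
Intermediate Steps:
3755741/(-1041696) - 3419262/1905070 = 3755741*(-1/1041696) - 3419262*1/1905070 = -3755741/1041696 - 1709631/952535 = -5358390527611/992251899360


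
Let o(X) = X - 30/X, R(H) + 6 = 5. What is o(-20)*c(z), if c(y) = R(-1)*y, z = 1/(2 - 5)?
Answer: -37/6 ≈ -6.1667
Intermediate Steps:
R(H) = -1 (R(H) = -6 + 5 = -1)
z = -⅓ (z = 1/(-3) = -⅓ ≈ -0.33333)
c(y) = -y
o(-20)*c(z) = (-20 - 30/(-20))*(-1*(-⅓)) = (-20 - 30*(-1/20))*(⅓) = (-20 + 3/2)*(⅓) = -37/2*⅓ = -37/6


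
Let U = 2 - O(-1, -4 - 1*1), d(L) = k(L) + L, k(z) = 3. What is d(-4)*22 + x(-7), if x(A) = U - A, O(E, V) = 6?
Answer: -19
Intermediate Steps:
d(L) = 3 + L
U = -4 (U = 2 - 1*6 = 2 - 6 = -4)
x(A) = -4 - A
d(-4)*22 + x(-7) = (3 - 4)*22 + (-4 - 1*(-7)) = -1*22 + (-4 + 7) = -22 + 3 = -19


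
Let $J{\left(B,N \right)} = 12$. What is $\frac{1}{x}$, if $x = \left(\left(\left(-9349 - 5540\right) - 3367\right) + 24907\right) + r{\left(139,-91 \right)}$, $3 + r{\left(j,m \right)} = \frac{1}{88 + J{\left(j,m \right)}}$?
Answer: $\frac{100}{664801} \approx 0.00015042$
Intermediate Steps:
$r{\left(j,m \right)} = - \frac{299}{100}$ ($r{\left(j,m \right)} = -3 + \frac{1}{88 + 12} = -3 + \frac{1}{100} = - \frac{299}{100}$)
$x = \frac{664801}{100}$ ($x = \left(\left(\left(-9349 - 5540\right) - 3367\right) + 24907\right) - \frac{299}{100} = \left(\left(-14889 - 3367\right) + 24907\right) - \frac{299}{100} = \left(-18256 + 24907\right) - \frac{299}{100} = 6651 - \frac{299}{100} = \frac{664801}{100} \approx 6648.0$)
$\frac{1}{x} = \frac{1}{\frac{664801}{100}} = \frac{100}{664801}$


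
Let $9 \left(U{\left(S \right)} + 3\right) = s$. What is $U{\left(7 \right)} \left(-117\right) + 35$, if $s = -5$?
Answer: $451$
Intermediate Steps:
$U{\left(S \right)} = - \frac{32}{9}$ ($U{\left(S \right)} = -3 + \frac{1}{9} \left(-5\right) = -3 - \frac{5}{9} = - \frac{32}{9}$)
$U{\left(7 \right)} \left(-117\right) + 35 = \left(- \frac{32}{9}\right) \left(-117\right) + 35 = 416 + 35 = 451$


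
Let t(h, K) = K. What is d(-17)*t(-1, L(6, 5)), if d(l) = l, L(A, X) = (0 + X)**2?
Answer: -425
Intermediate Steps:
L(A, X) = X**2
d(-17)*t(-1, L(6, 5)) = -17*5**2 = -17*25 = -425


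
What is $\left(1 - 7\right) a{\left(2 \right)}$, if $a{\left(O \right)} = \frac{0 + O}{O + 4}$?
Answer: $-2$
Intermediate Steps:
$a{\left(O \right)} = \frac{O}{4 + O}$
$\left(1 - 7\right) a{\left(2 \right)} = \left(1 - 7\right) \frac{2}{4 + 2} = - 6 \cdot \frac{2}{6} = - 6 \cdot 2 \cdot \frac{1}{6} = \left(-6\right) \frac{1}{3} = -2$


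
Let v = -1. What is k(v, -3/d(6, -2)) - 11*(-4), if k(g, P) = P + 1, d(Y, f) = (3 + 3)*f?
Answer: 181/4 ≈ 45.250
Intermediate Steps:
d(Y, f) = 6*f
k(g, P) = 1 + P
k(v, -3/d(6, -2)) - 11*(-4) = (1 - 3/(6*(-2))) - 11*(-4) = (1 - 3/(-12)) + 44 = (1 - 3*(-1/12)) + 44 = (1 + ¼) + 44 = 5/4 + 44 = 181/4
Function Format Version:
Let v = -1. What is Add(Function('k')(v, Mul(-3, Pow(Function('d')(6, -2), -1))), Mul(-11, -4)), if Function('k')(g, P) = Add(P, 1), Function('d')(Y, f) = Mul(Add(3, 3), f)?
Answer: Rational(181, 4) ≈ 45.250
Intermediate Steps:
Function('d')(Y, f) = Mul(6, f)
Function('k')(g, P) = Add(1, P)
Add(Function('k')(v, Mul(-3, Pow(Function('d')(6, -2), -1))), Mul(-11, -4)) = Add(Add(1, Mul(-3, Pow(Mul(6, -2), -1))), Mul(-11, -4)) = Add(Add(1, Mul(-3, Pow(-12, -1))), 44) = Add(Add(1, Mul(-3, Rational(-1, 12))), 44) = Add(Add(1, Rational(1, 4)), 44) = Add(Rational(5, 4), 44) = Rational(181, 4)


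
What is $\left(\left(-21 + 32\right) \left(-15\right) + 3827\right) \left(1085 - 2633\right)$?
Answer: $-5668776$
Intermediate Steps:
$\left(\left(-21 + 32\right) \left(-15\right) + 3827\right) \left(1085 - 2633\right) = \left(11 \left(-15\right) + 3827\right) \left(-1548\right) = \left(-165 + 3827\right) \left(-1548\right) = 3662 \left(-1548\right) = -5668776$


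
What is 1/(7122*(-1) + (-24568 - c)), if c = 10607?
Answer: -1/42297 ≈ -2.3642e-5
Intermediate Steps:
1/(7122*(-1) + (-24568 - c)) = 1/(7122*(-1) + (-24568 - 1*10607)) = 1/(-7122 + (-24568 - 10607)) = 1/(-7122 - 35175) = 1/(-42297) = -1/42297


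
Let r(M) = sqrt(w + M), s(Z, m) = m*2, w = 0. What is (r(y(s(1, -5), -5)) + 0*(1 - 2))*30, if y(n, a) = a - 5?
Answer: 30*I*sqrt(10) ≈ 94.868*I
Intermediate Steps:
s(Z, m) = 2*m
y(n, a) = -5 + a
r(M) = sqrt(M) (r(M) = sqrt(0 + M) = sqrt(M))
(r(y(s(1, -5), -5)) + 0*(1 - 2))*30 = (sqrt(-5 - 5) + 0*(1 - 2))*30 = (sqrt(-10) + 0*(-1))*30 = (I*sqrt(10) + 0)*30 = (I*sqrt(10))*30 = 30*I*sqrt(10)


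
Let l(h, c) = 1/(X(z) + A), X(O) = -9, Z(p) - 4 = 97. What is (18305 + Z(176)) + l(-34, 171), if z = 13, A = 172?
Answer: 3000179/163 ≈ 18406.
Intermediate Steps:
Z(p) = 101 (Z(p) = 4 + 97 = 101)
l(h, c) = 1/163 (l(h, c) = 1/(-9 + 172) = 1/163)
(18305 + Z(176)) + l(-34, 171) = (18305 + 101) + 1/163 = 18406 + 1/163 = 3000179/163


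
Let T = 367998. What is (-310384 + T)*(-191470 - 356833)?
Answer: -31589929042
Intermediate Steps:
(-310384 + T)*(-191470 - 356833) = (-310384 + 367998)*(-191470 - 356833) = 57614*(-548303) = -31589929042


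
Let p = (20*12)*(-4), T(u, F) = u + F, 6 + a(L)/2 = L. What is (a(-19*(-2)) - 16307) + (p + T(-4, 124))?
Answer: -17083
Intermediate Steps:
a(L) = -12 + 2*L
T(u, F) = F + u
p = -960 (p = 240*(-4) = -960)
(a(-19*(-2)) - 16307) + (p + T(-4, 124)) = ((-12 + 2*(-19*(-2))) - 16307) + (-960 + (124 - 4)) = ((-12 + 2*38) - 16307) + (-960 + 120) = ((-12 + 76) - 16307) - 840 = (64 - 16307) - 840 = -16243 - 840 = -17083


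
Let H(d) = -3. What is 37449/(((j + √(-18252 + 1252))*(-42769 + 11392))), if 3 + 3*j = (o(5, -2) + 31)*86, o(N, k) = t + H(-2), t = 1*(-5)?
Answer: -2958471/1695874555 + 224694*I*√170/8479372775 ≈ -0.0017445 + 0.0003455*I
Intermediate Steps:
t = -5
o(N, k) = -8 (o(N, k) = -5 - 3 = -8)
j = 1975/3 (j = -1 + ((-8 + 31)*86)/3 = -1 + (23*86)/3 = -1 + (⅓)*1978 = -1 + 1978/3 = 1975/3 ≈ 658.33)
37449/(((j + √(-18252 + 1252))*(-42769 + 11392))) = 37449/(((1975/3 + √(-18252 + 1252))*(-42769 + 11392))) = 37449/(((1975/3 + √(-17000))*(-31377))) = 37449/(((1975/3 + 10*I*√170)*(-31377))) = 37449/(-20656525 - 313770*I*√170)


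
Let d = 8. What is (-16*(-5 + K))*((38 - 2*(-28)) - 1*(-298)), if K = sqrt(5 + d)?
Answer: 31360 - 6272*sqrt(13) ≈ 8746.0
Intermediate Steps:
K = sqrt(13) (K = sqrt(5 + 8) = sqrt(13) ≈ 3.6056)
(-16*(-5 + K))*((38 - 2*(-28)) - 1*(-298)) = (-16*(-5 + sqrt(13)))*((38 - 2*(-28)) - 1*(-298)) = (80 - 16*sqrt(13))*((38 + 56) + 298) = (80 - 16*sqrt(13))*(94 + 298) = (80 - 16*sqrt(13))*392 = 31360 - 6272*sqrt(13)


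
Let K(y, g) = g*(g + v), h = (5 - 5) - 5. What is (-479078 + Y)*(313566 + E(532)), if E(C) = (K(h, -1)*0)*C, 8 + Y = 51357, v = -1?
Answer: -134121271614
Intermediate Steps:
h = -5 (h = 0 - 5 = -5)
Y = 51349 (Y = -8 + 51357 = 51349)
K(y, g) = g*(-1 + g) (K(y, g) = g*(g - 1) = g*(-1 + g))
E(C) = 0 (E(C) = (-(-1 - 1)*0)*C = (-1*(-2)*0)*C = (2*0)*C = 0*C = 0)
(-479078 + Y)*(313566 + E(532)) = (-479078 + 51349)*(313566 + 0) = -427729*313566 = -134121271614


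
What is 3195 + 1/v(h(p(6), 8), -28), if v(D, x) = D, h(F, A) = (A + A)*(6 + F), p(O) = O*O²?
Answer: 11348641/3552 ≈ 3195.0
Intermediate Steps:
p(O) = O³
h(F, A) = 2*A*(6 + F) (h(F, A) = (2*A)*(6 + F) = 2*A*(6 + F))
3195 + 1/v(h(p(6), 8), -28) = 3195 + 1/(2*8*(6 + 6³)) = 3195 + 1/(2*8*(6 + 216)) = 3195 + 1/(2*8*222) = 3195 + 1/3552 = 11348641/3552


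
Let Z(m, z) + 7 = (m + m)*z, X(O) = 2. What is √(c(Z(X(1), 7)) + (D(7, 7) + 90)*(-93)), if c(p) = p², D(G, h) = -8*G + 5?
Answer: 3*I*√354 ≈ 56.445*I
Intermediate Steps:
Z(m, z) = -7 + 2*m*z (Z(m, z) = -7 + (m + m)*z = -7 + (2*m)*z = -7 + 2*m*z)
D(G, h) = 5 - 8*G
√(c(Z(X(1), 7)) + (D(7, 7) + 90)*(-93)) = √((-7 + 2*2*7)² + ((5 - 8*7) + 90)*(-93)) = √((-7 + 28)² + ((5 - 56) + 90)*(-93)) = √(21² + (-51 + 90)*(-93)) = √(441 + 39*(-93)) = √(441 - 3627) = √(-3186) = 3*I*√354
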